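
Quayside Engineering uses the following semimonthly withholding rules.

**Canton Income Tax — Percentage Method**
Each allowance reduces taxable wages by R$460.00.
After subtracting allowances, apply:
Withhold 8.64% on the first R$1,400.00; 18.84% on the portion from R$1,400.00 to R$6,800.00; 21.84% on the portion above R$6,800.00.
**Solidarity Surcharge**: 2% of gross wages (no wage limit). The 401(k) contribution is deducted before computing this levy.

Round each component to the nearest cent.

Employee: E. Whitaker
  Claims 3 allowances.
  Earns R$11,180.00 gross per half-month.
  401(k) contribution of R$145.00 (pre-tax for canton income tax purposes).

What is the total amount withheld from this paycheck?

R$1,982.55

Canton Income Tax: taxable = R$11,180.00 − R$145.00 − 3×R$460.00 = R$9,655.00
  R$1,138.32 + 21.84% × (R$9,655.00 − R$6,800.00) = R$1,138.32 + 21.84% × R$2,855.00 = R$1,761.85
Solidarity Surcharge: 2% × R$11,035.00 = R$220.70
Total: R$1,761.85 + R$220.70 = R$1,982.55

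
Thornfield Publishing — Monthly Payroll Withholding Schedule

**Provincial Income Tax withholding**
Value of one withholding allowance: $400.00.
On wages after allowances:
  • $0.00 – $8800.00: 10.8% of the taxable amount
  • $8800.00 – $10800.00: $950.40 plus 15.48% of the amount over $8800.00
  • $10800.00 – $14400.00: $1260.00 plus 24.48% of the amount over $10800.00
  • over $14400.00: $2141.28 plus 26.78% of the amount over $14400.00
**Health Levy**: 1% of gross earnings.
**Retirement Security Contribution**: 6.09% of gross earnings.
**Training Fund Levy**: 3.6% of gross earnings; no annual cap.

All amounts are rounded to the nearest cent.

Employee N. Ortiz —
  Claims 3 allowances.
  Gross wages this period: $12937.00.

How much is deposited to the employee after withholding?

$10064.66

Provincial Income Tax: taxable = $12937.00 − 3×$400.00 = $11737.00
  $1260.00 + 24.48% × ($11737.00 − $10800.00) = $1260.00 + 24.48% × $937.00 = $1489.38
Health Levy: 1% × $12937.00 = $129.37
Retirement Security Contribution: 6.09% × $12937.00 = $787.86
Training Fund Levy: 3.6% × $12937.00 = $465.73
Total withheld: $1489.38 + $129.37 + $787.86 + $465.73 = $2872.34
Net pay: $12937.00 − $2872.34 = $10064.66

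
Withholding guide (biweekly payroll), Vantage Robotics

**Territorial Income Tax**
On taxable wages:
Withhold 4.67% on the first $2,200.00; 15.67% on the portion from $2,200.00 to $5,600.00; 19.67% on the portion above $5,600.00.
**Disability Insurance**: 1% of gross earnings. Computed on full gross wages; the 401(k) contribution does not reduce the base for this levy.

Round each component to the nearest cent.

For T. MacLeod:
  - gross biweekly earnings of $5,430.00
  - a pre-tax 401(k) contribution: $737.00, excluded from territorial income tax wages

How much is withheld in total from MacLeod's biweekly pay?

$547.69

Territorial Income Tax: taxable = $5,430.00 − $737.00 = $4,693.00
  $102.74 + 15.67% × ($4,693.00 − $2,200.00) = $102.74 + 15.67% × $2,493.00 = $493.39
Disability Insurance: 1% × $5,430.00 = $54.30
Total: $493.39 + $54.30 = $547.69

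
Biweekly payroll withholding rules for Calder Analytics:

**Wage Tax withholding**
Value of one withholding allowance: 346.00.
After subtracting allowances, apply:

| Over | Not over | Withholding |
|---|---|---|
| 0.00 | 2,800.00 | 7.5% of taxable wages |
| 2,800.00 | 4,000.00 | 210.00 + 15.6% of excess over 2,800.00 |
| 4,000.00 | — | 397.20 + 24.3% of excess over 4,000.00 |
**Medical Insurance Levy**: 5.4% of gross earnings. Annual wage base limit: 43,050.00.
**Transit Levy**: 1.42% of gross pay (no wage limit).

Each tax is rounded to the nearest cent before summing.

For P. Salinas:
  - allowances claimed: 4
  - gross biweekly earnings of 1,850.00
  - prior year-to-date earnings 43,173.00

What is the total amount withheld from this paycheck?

61.22

Wage Tax: taxable = 1,850.00 − 4×346.00 = 466.00
  7.5% × 466.00 = 34.95
Medical Insurance Levy: YTD 43,173.00 ≥ cap 43,050.00 → 0.00
Transit Levy: 1.42% × 1,850.00 = 26.27
Total: 34.95 + 0.00 + 26.27 = 61.22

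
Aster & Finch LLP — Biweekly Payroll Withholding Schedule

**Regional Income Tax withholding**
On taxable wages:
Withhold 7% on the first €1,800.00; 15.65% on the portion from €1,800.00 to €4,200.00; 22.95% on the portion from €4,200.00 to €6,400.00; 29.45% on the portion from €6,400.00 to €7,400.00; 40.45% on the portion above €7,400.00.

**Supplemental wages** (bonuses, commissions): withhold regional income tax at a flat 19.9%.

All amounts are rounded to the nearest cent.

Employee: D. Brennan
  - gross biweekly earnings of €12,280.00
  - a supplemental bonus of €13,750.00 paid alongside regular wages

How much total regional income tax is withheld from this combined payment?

€6,011.21

Regional Income Tax: taxable = €12,280.00
  €1,301.00 + 40.45% × (€12,280.00 − €7,400.00) = €1,301.00 + 40.45% × €4,880.00 = €3,274.96
Supplemental (19.9% flat on bonus): 19.9% × €13,750.00 = €2,736.25
Total regional income tax: €3,274.96 + €2,736.25 = €6,011.21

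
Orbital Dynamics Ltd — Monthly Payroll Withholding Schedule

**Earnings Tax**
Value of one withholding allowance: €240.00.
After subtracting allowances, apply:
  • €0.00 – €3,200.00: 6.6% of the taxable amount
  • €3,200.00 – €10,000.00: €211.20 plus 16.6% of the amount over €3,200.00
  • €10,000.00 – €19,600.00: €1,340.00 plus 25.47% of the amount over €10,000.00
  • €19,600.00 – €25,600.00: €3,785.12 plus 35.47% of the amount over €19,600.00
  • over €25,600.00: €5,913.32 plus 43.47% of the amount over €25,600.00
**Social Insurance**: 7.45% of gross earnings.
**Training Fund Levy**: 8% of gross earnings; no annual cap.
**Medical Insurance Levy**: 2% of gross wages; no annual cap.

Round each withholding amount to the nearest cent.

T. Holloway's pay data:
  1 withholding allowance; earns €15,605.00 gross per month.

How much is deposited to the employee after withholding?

€10,175.46

Earnings Tax: taxable = €15,605.00 − 1×€240.00 = €15,365.00
  €1,340.00 + 25.47% × (€15,365.00 − €10,000.00) = €1,340.00 + 25.47% × €5,365.00 = €2,706.47
Social Insurance: 7.45% × €15,605.00 = €1,162.57
Training Fund Levy: 8% × €15,605.00 = €1,248.40
Medical Insurance Levy: 2% × €15,605.00 = €312.10
Total withheld: €2,706.47 + €1,162.57 + €1,248.40 + €312.10 = €5,429.54
Net pay: €15,605.00 − €5,429.54 = €10,175.46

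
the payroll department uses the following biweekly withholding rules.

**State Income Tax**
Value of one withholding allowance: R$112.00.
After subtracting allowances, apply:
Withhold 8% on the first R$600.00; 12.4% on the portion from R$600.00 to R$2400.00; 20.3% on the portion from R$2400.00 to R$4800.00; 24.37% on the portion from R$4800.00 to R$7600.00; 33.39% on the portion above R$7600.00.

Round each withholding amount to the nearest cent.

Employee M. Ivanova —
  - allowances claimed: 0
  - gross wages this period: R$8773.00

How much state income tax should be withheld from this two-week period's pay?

State Income Tax: taxable = R$8773.00
  R$1440.76 + 33.39% × (R$8773.00 − R$7600.00) = R$1440.76 + 33.39% × R$1173.00 = R$1832.42

R$1832.42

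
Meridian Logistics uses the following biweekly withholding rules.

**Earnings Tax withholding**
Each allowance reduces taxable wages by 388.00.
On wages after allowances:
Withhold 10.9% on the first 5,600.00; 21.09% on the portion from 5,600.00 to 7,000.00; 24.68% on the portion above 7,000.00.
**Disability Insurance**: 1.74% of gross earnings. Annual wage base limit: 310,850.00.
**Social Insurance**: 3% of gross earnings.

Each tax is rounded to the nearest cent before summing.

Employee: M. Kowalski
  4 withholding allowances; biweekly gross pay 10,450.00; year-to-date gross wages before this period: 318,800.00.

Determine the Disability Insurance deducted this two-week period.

0.00

Disability Insurance: YTD 318,800.00 ≥ cap 310,850.00 → 0.00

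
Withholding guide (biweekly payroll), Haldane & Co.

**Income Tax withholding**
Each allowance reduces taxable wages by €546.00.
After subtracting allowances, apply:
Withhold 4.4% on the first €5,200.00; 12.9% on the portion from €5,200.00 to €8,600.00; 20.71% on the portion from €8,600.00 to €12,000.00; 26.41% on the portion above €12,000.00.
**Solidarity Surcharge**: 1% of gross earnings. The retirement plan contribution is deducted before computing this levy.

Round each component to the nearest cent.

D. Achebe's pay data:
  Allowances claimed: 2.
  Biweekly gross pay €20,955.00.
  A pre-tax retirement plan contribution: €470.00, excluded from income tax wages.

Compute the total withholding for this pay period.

€3,528.88

Income Tax: taxable = €20,955.00 − €470.00 − 2×€546.00 = €19,393.00
  €1,371.54 + 26.41% × (€19,393.00 − €12,000.00) = €1,371.54 + 26.41% × €7,393.00 = €3,324.03
Solidarity Surcharge: 1% × €20,485.00 = €204.85
Total: €3,324.03 + €204.85 = €3,528.88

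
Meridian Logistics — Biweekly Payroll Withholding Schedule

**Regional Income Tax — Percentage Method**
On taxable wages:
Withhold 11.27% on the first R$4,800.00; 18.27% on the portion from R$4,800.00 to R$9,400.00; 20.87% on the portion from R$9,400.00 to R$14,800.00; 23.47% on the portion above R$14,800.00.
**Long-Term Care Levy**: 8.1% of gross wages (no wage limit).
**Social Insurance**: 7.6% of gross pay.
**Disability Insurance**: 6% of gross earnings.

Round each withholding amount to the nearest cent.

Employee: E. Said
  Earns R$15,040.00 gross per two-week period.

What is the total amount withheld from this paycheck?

R$5,828.37

Regional Income Tax: taxable = R$15,040.00
  R$2,508.36 + 23.47% × (R$15,040.00 − R$14,800.00) = R$2,508.36 + 23.47% × R$240.00 = R$2,564.69
Long-Term Care Levy: 8.1% × R$15,040.00 = R$1,218.24
Social Insurance: 7.6% × R$15,040.00 = R$1,143.04
Disability Insurance: 6% × R$15,040.00 = R$902.40
Total: R$2,564.69 + R$1,218.24 + R$1,143.04 + R$902.40 = R$5,828.37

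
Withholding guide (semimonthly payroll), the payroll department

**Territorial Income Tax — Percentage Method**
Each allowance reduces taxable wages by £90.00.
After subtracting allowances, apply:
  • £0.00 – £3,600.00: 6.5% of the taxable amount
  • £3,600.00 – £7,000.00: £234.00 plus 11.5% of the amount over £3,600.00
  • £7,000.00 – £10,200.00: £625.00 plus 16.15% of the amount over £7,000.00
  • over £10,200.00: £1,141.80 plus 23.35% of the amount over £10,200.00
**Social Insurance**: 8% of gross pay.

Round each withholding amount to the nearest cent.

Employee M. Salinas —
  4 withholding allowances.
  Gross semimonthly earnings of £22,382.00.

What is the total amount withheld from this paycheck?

£5,692.80

Territorial Income Tax: taxable = £22,382.00 − 4×£90.00 = £22,022.00
  £1,141.80 + 23.35% × (£22,022.00 − £10,200.00) = £1,141.80 + 23.35% × £11,822.00 = £3,902.24
Social Insurance: 8% × £22,382.00 = £1,790.56
Total: £3,902.24 + £1,790.56 = £5,692.80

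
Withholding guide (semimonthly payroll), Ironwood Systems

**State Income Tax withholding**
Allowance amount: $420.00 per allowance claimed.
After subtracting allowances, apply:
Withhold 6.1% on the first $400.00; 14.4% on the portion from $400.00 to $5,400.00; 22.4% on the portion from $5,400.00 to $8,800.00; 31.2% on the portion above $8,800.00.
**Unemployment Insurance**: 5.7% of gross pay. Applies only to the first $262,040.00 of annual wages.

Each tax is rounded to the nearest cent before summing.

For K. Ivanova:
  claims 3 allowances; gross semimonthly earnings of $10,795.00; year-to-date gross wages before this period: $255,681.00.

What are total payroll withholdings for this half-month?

$2,097.78

State Income Tax: taxable = $10,795.00 − 3×$420.00 = $9,535.00
  $1,506.00 + 31.2% × ($9,535.00 − $8,800.00) = $1,506.00 + 31.2% × $735.00 = $1,735.32
Unemployment Insurance: cap $262,040.00 − YTD $255,681.00 = $6,359.00 subject; 5.7% × $6,359.00 = $362.46
Total: $1,735.32 + $362.46 = $2,097.78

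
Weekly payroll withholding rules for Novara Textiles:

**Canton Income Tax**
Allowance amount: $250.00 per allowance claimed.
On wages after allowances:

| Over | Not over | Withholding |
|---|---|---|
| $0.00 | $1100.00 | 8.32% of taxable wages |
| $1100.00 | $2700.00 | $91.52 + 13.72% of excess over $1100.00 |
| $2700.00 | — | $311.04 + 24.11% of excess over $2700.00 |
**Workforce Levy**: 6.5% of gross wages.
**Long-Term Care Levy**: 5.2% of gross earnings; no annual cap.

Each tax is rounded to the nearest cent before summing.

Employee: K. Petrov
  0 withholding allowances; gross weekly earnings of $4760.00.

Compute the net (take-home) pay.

Canton Income Tax: taxable = $4760.00
  $311.04 + 24.11% × ($4760.00 − $2700.00) = $311.04 + 24.11% × $2060.00 = $807.71
Workforce Levy: 6.5% × $4760.00 = $309.40
Long-Term Care Levy: 5.2% × $4760.00 = $247.52
Total withheld: $807.71 + $309.40 + $247.52 = $1364.63
Net pay: $4760.00 − $1364.63 = $3395.37

$3395.37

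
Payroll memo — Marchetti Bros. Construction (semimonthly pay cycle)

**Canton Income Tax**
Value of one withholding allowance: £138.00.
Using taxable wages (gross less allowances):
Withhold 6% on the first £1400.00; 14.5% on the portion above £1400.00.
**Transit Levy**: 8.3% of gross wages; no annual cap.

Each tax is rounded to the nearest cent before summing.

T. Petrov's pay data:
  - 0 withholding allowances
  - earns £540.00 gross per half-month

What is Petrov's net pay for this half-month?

£462.78

Canton Income Tax: taxable = £540.00
  6% × £540.00 = £32.40
Transit Levy: 8.3% × £540.00 = £44.82
Total withheld: £32.40 + £44.82 = £77.22
Net pay: £540.00 − £77.22 = £462.78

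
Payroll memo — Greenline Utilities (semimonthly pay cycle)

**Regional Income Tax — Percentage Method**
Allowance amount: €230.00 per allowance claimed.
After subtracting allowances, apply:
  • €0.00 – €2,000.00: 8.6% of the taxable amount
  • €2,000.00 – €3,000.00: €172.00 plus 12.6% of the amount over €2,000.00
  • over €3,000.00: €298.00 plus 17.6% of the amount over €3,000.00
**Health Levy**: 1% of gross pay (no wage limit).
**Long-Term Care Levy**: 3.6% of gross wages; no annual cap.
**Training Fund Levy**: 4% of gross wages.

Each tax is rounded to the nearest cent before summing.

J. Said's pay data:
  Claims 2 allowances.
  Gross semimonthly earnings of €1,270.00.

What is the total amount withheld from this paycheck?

€178.88

Regional Income Tax: taxable = €1,270.00 − 2×€230.00 = €810.00
  8.6% × €810.00 = €69.66
Health Levy: 1% × €1,270.00 = €12.70
Long-Term Care Levy: 3.6% × €1,270.00 = €45.72
Training Fund Levy: 4% × €1,270.00 = €50.80
Total: €69.66 + €12.70 + €45.72 + €50.80 = €178.88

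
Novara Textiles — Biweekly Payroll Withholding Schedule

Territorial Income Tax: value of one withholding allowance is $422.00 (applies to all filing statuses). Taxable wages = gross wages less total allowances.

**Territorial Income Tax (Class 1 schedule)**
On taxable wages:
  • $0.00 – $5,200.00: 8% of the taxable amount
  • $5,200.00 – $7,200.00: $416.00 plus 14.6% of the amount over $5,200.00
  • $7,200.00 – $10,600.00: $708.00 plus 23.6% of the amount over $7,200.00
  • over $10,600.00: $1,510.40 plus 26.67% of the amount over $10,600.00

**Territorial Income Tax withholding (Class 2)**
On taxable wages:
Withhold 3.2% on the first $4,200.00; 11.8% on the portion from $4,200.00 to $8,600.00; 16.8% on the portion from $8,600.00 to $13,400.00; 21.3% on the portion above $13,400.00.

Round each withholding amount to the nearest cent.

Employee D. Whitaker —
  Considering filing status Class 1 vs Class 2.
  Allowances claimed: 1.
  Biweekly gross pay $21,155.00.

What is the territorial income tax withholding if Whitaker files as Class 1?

$4,212.87

Territorial Income Tax (Class 1): taxable = $21,155.00 − 1×$422.00 = $20,733.00
  $1,510.40 + 26.67% × ($20,733.00 − $10,600.00) = $1,510.40 + 26.67% × $10,133.00 = $4,212.87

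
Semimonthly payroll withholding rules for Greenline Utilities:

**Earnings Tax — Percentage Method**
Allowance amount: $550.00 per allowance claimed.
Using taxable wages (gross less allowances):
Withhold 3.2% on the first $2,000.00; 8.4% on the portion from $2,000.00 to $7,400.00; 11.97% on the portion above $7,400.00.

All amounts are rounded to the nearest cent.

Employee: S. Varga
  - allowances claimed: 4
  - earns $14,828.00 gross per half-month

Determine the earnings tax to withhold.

$1,143.39

Earnings Tax: taxable = $14,828.00 − 4×$550.00 = $12,628.00
  $517.60 + 11.97% × ($12,628.00 − $7,400.00) = $517.60 + 11.97% × $5,228.00 = $1,143.39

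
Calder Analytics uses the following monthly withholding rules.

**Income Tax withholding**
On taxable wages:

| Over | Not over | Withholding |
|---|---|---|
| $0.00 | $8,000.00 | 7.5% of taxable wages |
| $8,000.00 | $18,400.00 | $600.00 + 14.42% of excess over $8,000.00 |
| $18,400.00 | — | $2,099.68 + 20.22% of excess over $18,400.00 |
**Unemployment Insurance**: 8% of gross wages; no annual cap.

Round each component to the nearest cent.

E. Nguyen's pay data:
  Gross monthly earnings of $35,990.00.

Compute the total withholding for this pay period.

Income Tax: taxable = $35,990.00
  $2,099.68 + 20.22% × ($35,990.00 − $18,400.00) = $2,099.68 + 20.22% × $17,590.00 = $5,656.38
Unemployment Insurance: 8% × $35,990.00 = $2,879.20
Total: $5,656.38 + $2,879.20 = $8,535.58

$8,535.58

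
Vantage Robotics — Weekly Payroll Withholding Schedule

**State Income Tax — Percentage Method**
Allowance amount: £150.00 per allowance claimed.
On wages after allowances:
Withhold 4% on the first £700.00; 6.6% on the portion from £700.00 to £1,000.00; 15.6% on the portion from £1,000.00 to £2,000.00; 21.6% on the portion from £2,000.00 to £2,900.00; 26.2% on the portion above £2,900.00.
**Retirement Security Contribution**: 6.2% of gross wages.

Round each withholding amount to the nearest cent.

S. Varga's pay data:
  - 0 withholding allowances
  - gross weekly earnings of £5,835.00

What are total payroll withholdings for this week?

£1,528.94

State Income Tax: taxable = £5,835.00
  £398.20 + 26.2% × (£5,835.00 − £2,900.00) = £398.20 + 26.2% × £2,935.00 = £1,167.17
Retirement Security Contribution: 6.2% × £5,835.00 = £361.77
Total: £1,167.17 + £361.77 = £1,528.94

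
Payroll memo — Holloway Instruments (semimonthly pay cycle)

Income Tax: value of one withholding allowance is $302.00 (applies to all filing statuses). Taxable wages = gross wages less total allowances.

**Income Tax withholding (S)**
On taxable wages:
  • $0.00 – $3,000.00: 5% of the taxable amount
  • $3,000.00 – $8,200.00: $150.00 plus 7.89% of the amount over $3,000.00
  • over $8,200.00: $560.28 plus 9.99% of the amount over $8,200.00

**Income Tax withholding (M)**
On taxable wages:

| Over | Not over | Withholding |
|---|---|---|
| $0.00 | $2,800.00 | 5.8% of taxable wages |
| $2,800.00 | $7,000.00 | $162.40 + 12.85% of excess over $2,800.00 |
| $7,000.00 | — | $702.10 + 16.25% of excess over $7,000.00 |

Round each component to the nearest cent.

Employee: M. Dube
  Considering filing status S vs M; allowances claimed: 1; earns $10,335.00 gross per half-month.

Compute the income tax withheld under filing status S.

Income Tax (S): taxable = $10,335.00 − 1×$302.00 = $10,033.00
  $560.28 + 9.99% × ($10,033.00 − $8,200.00) = $560.28 + 9.99% × $1,833.00 = $743.40

$743.40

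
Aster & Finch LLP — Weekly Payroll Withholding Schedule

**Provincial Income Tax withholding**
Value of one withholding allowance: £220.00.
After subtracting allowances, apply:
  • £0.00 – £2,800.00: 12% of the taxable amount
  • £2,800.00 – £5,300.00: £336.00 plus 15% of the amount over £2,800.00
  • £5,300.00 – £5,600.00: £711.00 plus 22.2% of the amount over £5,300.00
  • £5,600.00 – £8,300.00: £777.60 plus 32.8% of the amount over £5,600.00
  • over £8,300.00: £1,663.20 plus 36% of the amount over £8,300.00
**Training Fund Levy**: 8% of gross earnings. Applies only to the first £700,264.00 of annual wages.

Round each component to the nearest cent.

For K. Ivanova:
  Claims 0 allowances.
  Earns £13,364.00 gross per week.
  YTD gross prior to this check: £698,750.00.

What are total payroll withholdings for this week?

Provincial Income Tax: taxable = £13,364.00
  £1,663.20 + 36% × (£13,364.00 − £8,300.00) = £1,663.20 + 36% × £5,064.00 = £3,486.24
Training Fund Levy: cap £700,264.00 − YTD £698,750.00 = £1,514.00 subject; 8% × £1,514.00 = £121.12
Total: £3,486.24 + £121.12 = £3,607.36

£3,607.36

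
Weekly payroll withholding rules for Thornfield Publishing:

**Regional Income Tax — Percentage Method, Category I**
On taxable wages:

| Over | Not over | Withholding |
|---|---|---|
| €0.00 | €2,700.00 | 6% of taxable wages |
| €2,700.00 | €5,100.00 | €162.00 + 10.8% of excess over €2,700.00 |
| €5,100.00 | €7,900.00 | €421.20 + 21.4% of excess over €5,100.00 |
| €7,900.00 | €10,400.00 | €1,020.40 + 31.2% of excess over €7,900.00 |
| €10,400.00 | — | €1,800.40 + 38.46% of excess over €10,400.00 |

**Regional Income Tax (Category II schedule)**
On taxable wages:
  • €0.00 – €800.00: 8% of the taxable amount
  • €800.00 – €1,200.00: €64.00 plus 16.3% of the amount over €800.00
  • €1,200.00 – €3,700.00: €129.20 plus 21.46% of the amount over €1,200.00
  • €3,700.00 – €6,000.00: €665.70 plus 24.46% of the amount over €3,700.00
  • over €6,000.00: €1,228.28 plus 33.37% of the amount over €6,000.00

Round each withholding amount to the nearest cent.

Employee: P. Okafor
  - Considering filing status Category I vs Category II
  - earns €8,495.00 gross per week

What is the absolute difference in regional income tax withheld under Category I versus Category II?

Regional Income Tax (Category I): taxable = €8,495.00
  €1,020.40 + 31.2% × (€8,495.00 − €7,900.00) = €1,020.40 + 31.2% × €595.00 = €1,206.04
Regional Income Tax (Category II): taxable = €8,495.00
  €1,228.28 + 33.37% × (€8,495.00 − €6,000.00) = €1,228.28 + 33.37% × €2,495.00 = €2,060.86
Difference: |€1,206.04 − €2,060.86| = €854.82 (higher under Category II)

€854.82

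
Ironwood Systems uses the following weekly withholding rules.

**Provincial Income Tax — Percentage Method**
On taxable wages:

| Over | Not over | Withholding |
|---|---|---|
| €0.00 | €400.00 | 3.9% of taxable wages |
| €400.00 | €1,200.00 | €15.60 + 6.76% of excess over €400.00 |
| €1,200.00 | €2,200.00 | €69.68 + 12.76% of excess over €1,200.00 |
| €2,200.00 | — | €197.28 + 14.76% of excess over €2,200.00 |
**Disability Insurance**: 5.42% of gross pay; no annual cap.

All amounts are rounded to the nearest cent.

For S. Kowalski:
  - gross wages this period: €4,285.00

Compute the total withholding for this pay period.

Provincial Income Tax: taxable = €4,285.00
  €197.28 + 14.76% × (€4,285.00 − €2,200.00) = €197.28 + 14.76% × €2,085.00 = €505.03
Disability Insurance: 5.42% × €4,285.00 = €232.25
Total: €505.03 + €232.25 = €737.28

€737.28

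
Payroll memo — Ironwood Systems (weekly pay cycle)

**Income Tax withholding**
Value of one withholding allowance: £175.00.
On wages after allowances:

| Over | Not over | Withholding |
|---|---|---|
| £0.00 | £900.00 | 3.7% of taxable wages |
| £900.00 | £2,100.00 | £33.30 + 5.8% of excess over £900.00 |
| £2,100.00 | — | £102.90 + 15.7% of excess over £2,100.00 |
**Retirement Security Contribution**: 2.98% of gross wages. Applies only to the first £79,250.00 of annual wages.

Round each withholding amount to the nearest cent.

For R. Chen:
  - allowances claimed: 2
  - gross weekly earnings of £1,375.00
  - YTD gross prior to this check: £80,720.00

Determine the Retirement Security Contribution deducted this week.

£0.00

Retirement Security Contribution: YTD £80,720.00 ≥ cap £79,250.00 → £0.00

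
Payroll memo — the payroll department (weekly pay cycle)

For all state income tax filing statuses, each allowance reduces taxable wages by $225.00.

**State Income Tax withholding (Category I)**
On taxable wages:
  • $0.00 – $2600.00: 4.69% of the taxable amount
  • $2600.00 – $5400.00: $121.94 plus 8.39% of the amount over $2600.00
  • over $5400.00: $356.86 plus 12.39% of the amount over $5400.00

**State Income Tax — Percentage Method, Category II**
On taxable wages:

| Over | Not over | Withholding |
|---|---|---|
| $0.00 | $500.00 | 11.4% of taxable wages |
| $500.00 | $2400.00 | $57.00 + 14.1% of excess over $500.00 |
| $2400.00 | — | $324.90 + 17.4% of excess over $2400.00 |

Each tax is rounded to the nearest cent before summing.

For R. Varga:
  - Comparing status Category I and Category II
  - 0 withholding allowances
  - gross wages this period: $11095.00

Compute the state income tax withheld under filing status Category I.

State Income Tax (Category I): taxable = $11095.00
  $356.86 + 12.39% × ($11095.00 − $5400.00) = $356.86 + 12.39% × $5695.00 = $1062.47

$1062.47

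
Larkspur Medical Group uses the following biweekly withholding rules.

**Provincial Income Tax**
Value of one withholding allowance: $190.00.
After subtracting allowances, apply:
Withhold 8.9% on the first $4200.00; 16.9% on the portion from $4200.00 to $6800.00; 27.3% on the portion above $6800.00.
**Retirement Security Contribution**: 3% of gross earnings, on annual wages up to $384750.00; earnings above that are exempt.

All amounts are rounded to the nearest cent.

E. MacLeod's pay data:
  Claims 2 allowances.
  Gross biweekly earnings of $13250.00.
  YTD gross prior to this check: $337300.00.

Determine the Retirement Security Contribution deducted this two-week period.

$397.50

Retirement Security Contribution: 3% × $13250.00 = $397.50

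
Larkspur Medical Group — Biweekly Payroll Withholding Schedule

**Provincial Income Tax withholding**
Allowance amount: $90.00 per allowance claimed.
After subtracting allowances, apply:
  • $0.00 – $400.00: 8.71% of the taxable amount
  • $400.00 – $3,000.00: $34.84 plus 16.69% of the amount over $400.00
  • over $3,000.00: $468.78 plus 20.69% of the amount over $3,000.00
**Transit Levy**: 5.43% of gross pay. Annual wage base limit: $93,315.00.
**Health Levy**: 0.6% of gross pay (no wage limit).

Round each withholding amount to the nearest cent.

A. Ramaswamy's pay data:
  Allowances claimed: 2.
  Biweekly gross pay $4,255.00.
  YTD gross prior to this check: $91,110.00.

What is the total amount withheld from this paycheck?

Provincial Income Tax: taxable = $4,255.00 − 2×$90.00 = $4,075.00
  $468.78 + 20.69% × ($4,075.00 − $3,000.00) = $468.78 + 20.69% × $1,075.00 = $691.20
Transit Levy: cap $93,315.00 − YTD $91,110.00 = $2,205.00 subject; 5.43% × $2,205.00 = $119.73
Health Levy: 0.6% × $4,255.00 = $25.53
Total: $691.20 + $119.73 + $25.53 = $836.46

$836.46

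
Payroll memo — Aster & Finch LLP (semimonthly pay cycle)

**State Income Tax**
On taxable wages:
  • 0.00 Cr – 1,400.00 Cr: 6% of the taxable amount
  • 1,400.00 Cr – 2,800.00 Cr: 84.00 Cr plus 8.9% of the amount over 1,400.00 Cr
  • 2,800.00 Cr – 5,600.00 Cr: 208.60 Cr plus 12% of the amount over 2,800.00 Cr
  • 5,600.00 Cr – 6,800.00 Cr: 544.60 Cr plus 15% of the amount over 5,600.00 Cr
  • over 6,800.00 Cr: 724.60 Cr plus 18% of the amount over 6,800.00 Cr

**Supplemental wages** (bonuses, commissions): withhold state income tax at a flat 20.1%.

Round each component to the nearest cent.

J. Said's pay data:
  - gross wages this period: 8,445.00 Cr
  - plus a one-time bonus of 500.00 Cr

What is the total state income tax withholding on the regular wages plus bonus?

1,121.20 Cr

State Income Tax: taxable = 8,445.00 Cr
  724.60 Cr + 18% × (8,445.00 Cr − 6,800.00 Cr) = 724.60 Cr + 18% × 1,645.00 Cr = 1,020.70 Cr
Supplemental (20.1% flat on bonus): 20.1% × 500.00 Cr = 100.50 Cr
Total state income tax: 1,020.70 Cr + 100.50 Cr = 1,121.20 Cr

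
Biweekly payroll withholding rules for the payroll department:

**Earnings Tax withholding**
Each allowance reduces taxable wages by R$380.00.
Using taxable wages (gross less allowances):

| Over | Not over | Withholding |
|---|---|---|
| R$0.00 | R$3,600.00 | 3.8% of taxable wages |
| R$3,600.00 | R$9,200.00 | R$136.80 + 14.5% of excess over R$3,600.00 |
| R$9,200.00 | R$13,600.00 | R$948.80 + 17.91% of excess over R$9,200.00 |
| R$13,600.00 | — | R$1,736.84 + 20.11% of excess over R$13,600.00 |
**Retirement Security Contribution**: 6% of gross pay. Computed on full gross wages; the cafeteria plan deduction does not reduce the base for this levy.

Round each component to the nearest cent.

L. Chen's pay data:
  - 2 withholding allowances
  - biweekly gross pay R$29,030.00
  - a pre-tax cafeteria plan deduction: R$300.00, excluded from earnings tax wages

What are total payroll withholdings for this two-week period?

R$6,368.45

Earnings Tax: taxable = R$29,030.00 − R$300.00 − 2×R$380.00 = R$27,970.00
  R$1,736.84 + 20.11% × (R$27,970.00 − R$13,600.00) = R$1,736.84 + 20.11% × R$14,370.00 = R$4,626.65
Retirement Security Contribution: 6% × R$29,030.00 = R$1,741.80
Total: R$4,626.65 + R$1,741.80 = R$6,368.45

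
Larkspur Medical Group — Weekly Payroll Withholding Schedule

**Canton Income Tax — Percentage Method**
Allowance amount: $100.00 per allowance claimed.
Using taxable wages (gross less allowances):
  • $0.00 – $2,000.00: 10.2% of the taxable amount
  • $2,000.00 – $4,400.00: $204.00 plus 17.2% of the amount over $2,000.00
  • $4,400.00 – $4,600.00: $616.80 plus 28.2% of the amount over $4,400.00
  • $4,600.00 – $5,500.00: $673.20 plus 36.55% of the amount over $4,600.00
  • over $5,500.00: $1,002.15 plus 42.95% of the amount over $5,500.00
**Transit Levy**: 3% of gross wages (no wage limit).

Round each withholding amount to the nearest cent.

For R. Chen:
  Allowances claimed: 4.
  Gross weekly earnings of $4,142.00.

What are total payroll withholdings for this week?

$627.88

Canton Income Tax: taxable = $4,142.00 − 4×$100.00 = $3,742.00
  $204.00 + 17.2% × ($3,742.00 − $2,000.00) = $204.00 + 17.2% × $1,742.00 = $503.62
Transit Levy: 3% × $4,142.00 = $124.26
Total: $503.62 + $124.26 = $627.88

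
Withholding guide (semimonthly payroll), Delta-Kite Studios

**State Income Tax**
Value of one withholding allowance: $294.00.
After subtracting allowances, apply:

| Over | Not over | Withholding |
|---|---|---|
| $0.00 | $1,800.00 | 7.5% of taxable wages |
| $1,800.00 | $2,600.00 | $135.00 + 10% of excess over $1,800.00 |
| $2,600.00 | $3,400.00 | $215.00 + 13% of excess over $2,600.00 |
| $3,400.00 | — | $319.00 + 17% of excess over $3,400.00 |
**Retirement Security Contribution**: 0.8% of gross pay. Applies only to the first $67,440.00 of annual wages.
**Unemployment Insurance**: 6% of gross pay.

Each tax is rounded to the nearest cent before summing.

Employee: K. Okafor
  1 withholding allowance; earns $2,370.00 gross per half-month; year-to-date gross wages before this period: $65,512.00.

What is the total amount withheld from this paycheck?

$320.22

State Income Tax: taxable = $2,370.00 − 1×$294.00 = $2,076.00
  $135.00 + 10% × ($2,076.00 − $1,800.00) = $135.00 + 10% × $276.00 = $162.60
Retirement Security Contribution: cap $67,440.00 − YTD $65,512.00 = $1,928.00 subject; 0.8% × $1,928.00 = $15.42
Unemployment Insurance: 6% × $2,370.00 = $142.20
Total: $162.60 + $15.42 + $142.20 = $320.22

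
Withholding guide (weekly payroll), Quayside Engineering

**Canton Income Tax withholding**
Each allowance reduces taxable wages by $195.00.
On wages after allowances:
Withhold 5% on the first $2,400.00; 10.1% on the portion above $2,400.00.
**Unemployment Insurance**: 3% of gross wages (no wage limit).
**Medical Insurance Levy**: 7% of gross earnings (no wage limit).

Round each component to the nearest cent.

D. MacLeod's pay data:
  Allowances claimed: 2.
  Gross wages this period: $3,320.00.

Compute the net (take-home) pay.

Canton Income Tax: taxable = $3,320.00 − 2×$195.00 = $2,930.00
  $120.00 + 10.1% × ($2,930.00 − $2,400.00) = $120.00 + 10.1% × $530.00 = $173.53
Unemployment Insurance: 3% × $3,320.00 = $99.60
Medical Insurance Levy: 7% × $3,320.00 = $232.40
Total withheld: $173.53 + $99.60 + $232.40 = $505.53
Net pay: $3,320.00 − $505.53 = $2,814.47

$2,814.47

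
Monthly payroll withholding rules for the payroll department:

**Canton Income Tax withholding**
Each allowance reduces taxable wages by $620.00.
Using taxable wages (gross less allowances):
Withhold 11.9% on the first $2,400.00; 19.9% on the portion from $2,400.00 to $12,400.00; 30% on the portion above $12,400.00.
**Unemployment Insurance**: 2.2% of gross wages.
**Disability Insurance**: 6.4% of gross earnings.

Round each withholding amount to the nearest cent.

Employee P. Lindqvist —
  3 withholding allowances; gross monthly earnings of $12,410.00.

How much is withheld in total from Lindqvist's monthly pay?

$2,974.71

Canton Income Tax: taxable = $12,410.00 − 3×$620.00 = $10,550.00
  $285.60 + 19.9% × ($10,550.00 − $2,400.00) = $285.60 + 19.9% × $8,150.00 = $1,907.45
Unemployment Insurance: 2.2% × $12,410.00 = $273.02
Disability Insurance: 6.4% × $12,410.00 = $794.24
Total: $1,907.45 + $273.02 + $794.24 = $2,974.71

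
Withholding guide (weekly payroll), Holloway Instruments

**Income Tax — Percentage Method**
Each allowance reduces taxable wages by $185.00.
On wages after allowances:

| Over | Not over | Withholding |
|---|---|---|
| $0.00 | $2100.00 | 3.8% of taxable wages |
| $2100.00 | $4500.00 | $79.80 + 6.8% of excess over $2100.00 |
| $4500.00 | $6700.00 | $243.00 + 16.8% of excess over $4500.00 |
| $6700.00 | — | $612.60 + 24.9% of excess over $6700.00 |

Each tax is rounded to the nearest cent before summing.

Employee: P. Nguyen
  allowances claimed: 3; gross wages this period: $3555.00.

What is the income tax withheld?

Income Tax: taxable = $3555.00 − 3×$185.00 = $3000.00
  $79.80 + 6.8% × ($3000.00 − $2100.00) = $79.80 + 6.8% × $900.00 = $141.00

$141.00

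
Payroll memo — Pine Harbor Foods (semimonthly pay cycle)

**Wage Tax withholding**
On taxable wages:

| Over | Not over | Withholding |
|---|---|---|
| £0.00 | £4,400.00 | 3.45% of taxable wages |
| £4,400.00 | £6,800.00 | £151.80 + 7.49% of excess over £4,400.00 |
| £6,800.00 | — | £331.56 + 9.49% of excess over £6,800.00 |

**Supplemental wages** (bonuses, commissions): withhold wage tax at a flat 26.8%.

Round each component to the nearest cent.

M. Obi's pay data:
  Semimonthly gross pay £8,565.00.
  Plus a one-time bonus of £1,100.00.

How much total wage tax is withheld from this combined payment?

£793.86

Wage Tax: taxable = £8,565.00
  £331.56 + 9.49% × (£8,565.00 − £6,800.00) = £331.56 + 9.49% × £1,765.00 = £499.06
Supplemental (26.8% flat on bonus): 26.8% × £1,100.00 = £294.80
Total wage tax: £499.06 + £294.80 = £793.86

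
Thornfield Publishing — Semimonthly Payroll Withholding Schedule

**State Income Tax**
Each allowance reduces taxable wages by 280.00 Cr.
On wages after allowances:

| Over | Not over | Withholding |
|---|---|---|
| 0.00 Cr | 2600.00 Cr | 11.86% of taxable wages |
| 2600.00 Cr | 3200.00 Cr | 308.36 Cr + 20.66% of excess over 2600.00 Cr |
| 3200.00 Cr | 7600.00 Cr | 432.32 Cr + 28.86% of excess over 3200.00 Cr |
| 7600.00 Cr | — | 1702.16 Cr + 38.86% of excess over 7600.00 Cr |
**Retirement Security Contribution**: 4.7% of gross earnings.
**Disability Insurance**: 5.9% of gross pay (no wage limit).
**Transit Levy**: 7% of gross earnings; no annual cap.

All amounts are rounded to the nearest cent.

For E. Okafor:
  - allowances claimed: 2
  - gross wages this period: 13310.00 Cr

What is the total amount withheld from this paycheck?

State Income Tax: taxable = 13310.00 Cr − 2×280.00 Cr = 12750.00 Cr
  1702.16 Cr + 38.86% × (12750.00 Cr − 7600.00 Cr) = 1702.16 Cr + 38.86% × 5150.00 Cr = 3703.45 Cr
Retirement Security Contribution: 4.7% × 13310.00 Cr = 625.57 Cr
Disability Insurance: 5.9% × 13310.00 Cr = 785.29 Cr
Transit Levy: 7% × 13310.00 Cr = 931.70 Cr
Total: 3703.45 Cr + 625.57 Cr + 785.29 Cr + 931.70 Cr = 6046.01 Cr

6046.01 Cr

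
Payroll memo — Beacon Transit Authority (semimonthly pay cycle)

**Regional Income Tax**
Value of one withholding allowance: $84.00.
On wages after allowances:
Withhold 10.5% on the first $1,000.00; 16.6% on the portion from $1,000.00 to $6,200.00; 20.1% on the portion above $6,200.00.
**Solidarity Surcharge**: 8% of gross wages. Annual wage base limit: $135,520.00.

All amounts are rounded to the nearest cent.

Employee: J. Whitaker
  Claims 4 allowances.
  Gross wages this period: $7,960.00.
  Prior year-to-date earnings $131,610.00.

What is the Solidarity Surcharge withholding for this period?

$312.80

Solidarity Surcharge: cap $135,520.00 − YTD $131,610.00 = $3,910.00 subject; 8% × $3,910.00 = $312.80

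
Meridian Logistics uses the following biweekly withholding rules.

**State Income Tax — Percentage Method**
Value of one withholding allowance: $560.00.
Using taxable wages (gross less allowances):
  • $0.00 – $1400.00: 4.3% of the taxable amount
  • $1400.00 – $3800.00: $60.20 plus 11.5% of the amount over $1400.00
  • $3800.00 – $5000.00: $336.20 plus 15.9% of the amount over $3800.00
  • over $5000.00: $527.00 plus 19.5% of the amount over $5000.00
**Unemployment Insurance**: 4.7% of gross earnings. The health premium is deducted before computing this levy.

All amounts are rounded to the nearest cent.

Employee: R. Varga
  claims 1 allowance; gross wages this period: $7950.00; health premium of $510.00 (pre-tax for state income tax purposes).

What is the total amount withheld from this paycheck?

State Income Tax: taxable = $7950.00 − $510.00 − 1×$560.00 = $6880.00
  $527.00 + 19.5% × ($6880.00 − $5000.00) = $527.00 + 19.5% × $1880.00 = $893.60
Unemployment Insurance: 4.7% × $7440.00 = $349.68
Total: $893.60 + $349.68 = $1243.28

$1243.28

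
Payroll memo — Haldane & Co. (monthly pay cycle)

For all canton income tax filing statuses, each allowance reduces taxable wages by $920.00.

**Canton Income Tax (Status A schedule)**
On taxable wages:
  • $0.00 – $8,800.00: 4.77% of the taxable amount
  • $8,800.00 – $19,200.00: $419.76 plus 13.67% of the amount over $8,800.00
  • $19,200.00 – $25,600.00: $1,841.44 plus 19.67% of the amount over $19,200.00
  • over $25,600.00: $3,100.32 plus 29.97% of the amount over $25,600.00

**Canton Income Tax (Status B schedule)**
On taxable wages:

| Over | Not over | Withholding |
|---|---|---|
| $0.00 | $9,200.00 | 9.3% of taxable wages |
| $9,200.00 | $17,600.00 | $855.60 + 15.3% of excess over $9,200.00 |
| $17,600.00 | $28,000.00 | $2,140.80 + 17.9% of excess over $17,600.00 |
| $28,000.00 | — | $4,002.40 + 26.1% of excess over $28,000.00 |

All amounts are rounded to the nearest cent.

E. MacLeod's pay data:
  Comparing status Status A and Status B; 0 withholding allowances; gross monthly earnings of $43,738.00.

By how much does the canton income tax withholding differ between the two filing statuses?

$426.26

Canton Income Tax (Status A): taxable = $43,738.00
  $3,100.32 + 29.97% × ($43,738.00 − $25,600.00) = $3,100.32 + 29.97% × $18,138.00 = $8,536.28
Canton Income Tax (Status B): taxable = $43,738.00
  $4,002.40 + 26.1% × ($43,738.00 − $28,000.00) = $4,002.40 + 26.1% × $15,738.00 = $8,110.02
Difference: |$8,536.28 − $8,110.02| = $426.26 (higher under Status A)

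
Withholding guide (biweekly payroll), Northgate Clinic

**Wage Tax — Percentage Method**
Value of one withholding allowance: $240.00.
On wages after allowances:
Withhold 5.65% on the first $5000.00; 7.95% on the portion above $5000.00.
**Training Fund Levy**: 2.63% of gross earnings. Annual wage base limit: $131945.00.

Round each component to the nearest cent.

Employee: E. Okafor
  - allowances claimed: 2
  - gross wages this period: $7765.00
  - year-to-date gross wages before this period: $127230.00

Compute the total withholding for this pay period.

Wage Tax: taxable = $7765.00 − 2×$240.00 = $7285.00
  $282.50 + 7.95% × ($7285.00 − $5000.00) = $282.50 + 7.95% × $2285.00 = $464.16
Training Fund Levy: cap $131945.00 − YTD $127230.00 = $4715.00 subject; 2.63% × $4715.00 = $124.00
Total: $464.16 + $124.00 = $588.16

$588.16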